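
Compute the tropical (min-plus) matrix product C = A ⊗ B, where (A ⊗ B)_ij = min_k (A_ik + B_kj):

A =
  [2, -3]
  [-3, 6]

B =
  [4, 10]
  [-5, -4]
A ⊗ B =
  [-8, -7]
  [1, 2]

Apply the min-plus product entry-by-entry:
  C[0][0] = min over k of (A[0][0] + B[0][0] = 2 + 4 = 6, A[0][1] + B[1][0] = -3 + -5 = -8) = -8 (attained at k = 1)
  C[0][1] = min over k of (A[0][0] + B[0][1] = 2 + 10 = 12, A[0][1] + B[1][1] = -3 + -4 = -7) = -7 (attained at k = 1)
  C[1][0] = min over k of (A[1][0] + B[0][0] = -3 + 4 = 1, A[1][1] + B[1][0] = 6 + -5 = 1) = 1 (attained at k = 0)
  C[1][1] = min over k of (A[1][0] + B[0][1] = -3 + 10 = 7, A[1][1] + B[1][1] = 6 + -4 = 2) = 2 (attained at k = 1)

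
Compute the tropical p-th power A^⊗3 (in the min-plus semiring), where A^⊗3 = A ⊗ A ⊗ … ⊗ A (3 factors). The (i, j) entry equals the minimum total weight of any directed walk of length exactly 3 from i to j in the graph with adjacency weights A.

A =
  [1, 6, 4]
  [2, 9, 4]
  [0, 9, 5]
A^⊗3 =
  [3, 8, 6]
  [4, 9, 7]
  [2, 7, 5]

Each entry (A^⊗3)_ij equals the minimum over all length-3 walks i = v_0 → v_1 → … → v_3 = j of Σ_t A[v_t][v_{t+1}]. For example, for (i, j) = (0, 2) we minimise over 9 possible intermediate vertex sequences; the minimum is 6, attained along the walk 0 → 0 → 0 → 2.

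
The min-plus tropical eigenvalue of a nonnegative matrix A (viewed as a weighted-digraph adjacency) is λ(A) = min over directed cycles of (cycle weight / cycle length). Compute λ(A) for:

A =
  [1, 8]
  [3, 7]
λ(A) = 1

Enumerate directed cycles and compute their means (weight / length). Sample:
  cycle 0 → 0: weight = 1, length = 1, mean = 1/1 ≈ 1.000
  cycle 1 → 1: weight = 7, length = 1, mean = 7/1 ≈ 7.000
  cycle 0 → 1 → 0: weight = 11, length = 2, mean = 11/2 ≈ 5.500
  cycle 1 → 0 → 1: weight = 11, length = 2, mean = 11/2 ≈ 5.500
Minimum mean = 1.000, attained e.g. along the cycle 0 → 0 with weight 1 and length 1. So λ(A) = 1/1 = 1.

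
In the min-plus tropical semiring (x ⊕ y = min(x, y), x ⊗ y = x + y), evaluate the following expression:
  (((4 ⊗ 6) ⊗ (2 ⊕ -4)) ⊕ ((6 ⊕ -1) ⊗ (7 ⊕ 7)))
(((4 ⊗ 6) ⊗ (2 ⊕ -4)) ⊕ ((6 ⊕ -1) ⊗ (7 ⊕ 7))) = 6

Expand innermost to outermost. Recall ⊕ takes the minimum of its arguments and ⊗ takes their sum. Working out the expression (((4 ⊗ 6) ⊗ (2 ⊕ -4)) ⊕ ((6 ⊕ -1) ⊗ (7 ⊕ 7))) gives 6.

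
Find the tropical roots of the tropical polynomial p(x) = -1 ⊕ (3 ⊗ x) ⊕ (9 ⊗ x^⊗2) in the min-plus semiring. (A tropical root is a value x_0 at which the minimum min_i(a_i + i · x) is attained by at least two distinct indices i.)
Roots: {-6, -4}

Each tropical root is a break point of the lower envelope of the lines y = a_i + i · x (there are 3 lines, with slopes 0, 1, ..., 2). Only the lines that attain the minimum somewhere contribute to roots; other lines are dominated. Here the surviving (envelope) indices are i = 2, i = 1, i = 0.
Intersections between consecutive envelope lines give the roots: for adjacent envelope indices i < j the intersection is x = (a_i − a_j) / (j − i). Reading off the sorted break points: {-6, -4}.
Verification: at each break x_0, at least two indices attain the minimum of min_i(a_i + i · x_0).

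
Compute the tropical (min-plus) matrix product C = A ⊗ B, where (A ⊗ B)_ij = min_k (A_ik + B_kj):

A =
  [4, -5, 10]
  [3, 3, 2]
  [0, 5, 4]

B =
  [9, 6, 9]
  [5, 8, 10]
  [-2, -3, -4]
A ⊗ B =
  [0, 3, 5]
  [0, -1, -2]
  [2, 1, 0]

Apply the min-plus product entry-by-entry:
  C[0][0] = min over k of (A[0][0] + B[0][0] = 4 + 9 = 13, A[0][1] + B[1][0] = -5 + 5 = 0, A[0][2] + B[2][0] = 10 + -2 = 8) = 0 (attained at k = 1)
  C[0][1] = min over k of (A[0][0] + B[0][1] = 4 + 6 = 10, A[0][1] + B[1][1] = -5 + 8 = 3, A[0][2] + B[2][1] = 10 + -3 = 7) = 3 (attained at k = 1)
  C[0][2] = min over k of (A[0][0] + B[0][2] = 4 + 9 = 13, A[0][1] + B[1][2] = -5 + 10 = 5, A[0][2] + B[2][2] = 10 + -4 = 6) = 5 (attained at k = 1)
  C[1][0] = min over k of (A[1][0] + B[0][0] = 3 + 9 = 12, A[1][1] + B[1][0] = 3 + 5 = 8, A[1][2] + B[2][0] = 2 + -2 = 0) = 0 (attained at k = 2)
  C[1][1] = min over k of (A[1][0] + B[0][1] = 3 + 6 = 9, A[1][1] + B[1][1] = 3 + 8 = 11, A[1][2] + B[2][1] = 2 + -3 = -1) = -1 (attained at k = 2)
  C[1][2] = min over k of (A[1][0] + B[0][2] = 3 + 9 = 12, A[1][1] + B[1][2] = 3 + 10 = 13, A[1][2] + B[2][2] = 2 + -4 = -2) = -2 (attained at k = 2)
  C[2][0] = min over k of (A[2][0] + B[0][0] = 0 + 9 = 9, A[2][1] + B[1][0] = 5 + 5 = 10, A[2][2] + B[2][0] = 4 + -2 = 2) = 2 (attained at k = 2)
  C[2][1] = min over k of (A[2][0] + B[0][1] = 0 + 6 = 6, A[2][1] + B[1][1] = 5 + 8 = 13, A[2][2] + B[2][1] = 4 + -3 = 1) = 1 (attained at k = 2)
  C[2][2] = min over k of (A[2][0] + B[0][2] = 0 + 9 = 9, A[2][1] + B[1][2] = 5 + 10 = 15, A[2][2] + B[2][2] = 4 + -4 = 0) = 0 (attained at k = 2)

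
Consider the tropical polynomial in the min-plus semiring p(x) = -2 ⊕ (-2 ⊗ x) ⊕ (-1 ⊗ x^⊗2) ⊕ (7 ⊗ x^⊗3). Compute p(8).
p(8) = -2

A tropical monomial a ⊗ x^⊗i evaluates to a + i · x. Evaluating each term at x = 8:
  Term 0 contributes -2 + 0 · 8 = -2
  Term 1 contributes -2 + 1 · 8 = 6
  Term 2 contributes -1 + 2 · 8 = 15
  Term 3 contributes 7 + 3 · 8 = 31
p(8) = ⊕ of these = min[-2, 6, 15, 31] = -2.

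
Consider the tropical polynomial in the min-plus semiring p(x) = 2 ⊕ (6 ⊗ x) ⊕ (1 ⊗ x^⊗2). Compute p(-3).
p(-3) = -5

A tropical monomial a ⊗ x^⊗i evaluates to a + i · x. Evaluating each term at x = -3:
  Term 0 contributes 2 + 0 · -3 = 2
  Term 1 contributes 6 + 1 · -3 = 3
  Term 2 contributes 1 + 2 · -3 = -5
p(-3) = ⊕ of these = min[2, 3, -5] = -5.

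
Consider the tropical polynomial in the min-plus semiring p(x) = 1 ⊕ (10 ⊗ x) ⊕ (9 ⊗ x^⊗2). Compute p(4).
p(4) = 1

A tropical monomial a ⊗ x^⊗i evaluates to a + i · x. Evaluating each term at x = 4:
  Term 0 contributes 1 + 0 · 4 = 1
  Term 1 contributes 10 + 1 · 4 = 14
  Term 2 contributes 9 + 2 · 4 = 17
p(4) = ⊕ of these = min[1, 14, 17] = 1.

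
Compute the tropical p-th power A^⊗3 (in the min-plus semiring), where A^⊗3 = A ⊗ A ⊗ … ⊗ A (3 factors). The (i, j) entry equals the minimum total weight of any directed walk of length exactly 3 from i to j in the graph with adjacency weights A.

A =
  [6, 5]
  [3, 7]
A^⊗3 =
  [14, 13]
  [11, 14]

Each entry (A^⊗3)_ij equals the minimum over all length-3 walks i = v_0 → v_1 → … → v_3 = j of Σ_t A[v_t][v_{t+1}]. For example, for (i, j) = (0, 1) we minimise over 4 possible intermediate vertex sequences; the minimum is 13, attained along the walk 0 → 1 → 0 → 1.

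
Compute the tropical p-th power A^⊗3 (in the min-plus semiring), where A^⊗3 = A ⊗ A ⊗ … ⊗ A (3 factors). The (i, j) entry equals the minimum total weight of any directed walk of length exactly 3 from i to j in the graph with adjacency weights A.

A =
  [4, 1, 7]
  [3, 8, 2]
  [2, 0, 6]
A^⊗3 =
  [5, 3, 7]
  [5, 5, 4]
  [4, 2, 5]

Each entry (A^⊗3)_ij equals the minimum over all length-3 walks i = v_0 → v_1 → … → v_3 = j of Σ_t A[v_t][v_{t+1}]. For example, for (i, j) = (0, 2) we minimise over 9 possible intermediate vertex sequences; the minimum is 7, attained along the walk 0 → 0 → 1 → 2.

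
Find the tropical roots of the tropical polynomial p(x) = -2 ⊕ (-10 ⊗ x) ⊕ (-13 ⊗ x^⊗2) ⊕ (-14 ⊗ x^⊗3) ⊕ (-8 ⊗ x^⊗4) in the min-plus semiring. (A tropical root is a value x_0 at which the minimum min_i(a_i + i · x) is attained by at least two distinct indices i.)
Roots: {-6, 1, 3, 8}

Each tropical root is a break point of the lower envelope of the lines y = a_i + i · x (there are 5 lines, with slopes 0, 1, ..., 4). Only the lines that attain the minimum somewhere contribute to roots; other lines are dominated. Here the surviving (envelope) indices are i = 4, i = 3, i = 2, i = 1, i = 0.
Intersections between consecutive envelope lines give the roots: for adjacent envelope indices i < j the intersection is x = (a_i − a_j) / (j − i). Reading off the sorted break points: {-6, 1, 3, 8}.
Verification: at each break x_0, at least two indices attain the minimum of min_i(a_i + i · x_0).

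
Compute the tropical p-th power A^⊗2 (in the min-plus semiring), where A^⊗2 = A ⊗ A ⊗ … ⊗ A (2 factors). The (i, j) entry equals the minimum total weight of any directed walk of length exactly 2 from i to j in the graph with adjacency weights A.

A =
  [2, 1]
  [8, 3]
A^⊗2 =
  [4, 3]
  [10, 6]

Each entry (A^⊗2)_ij equals the minimum over all length-2 walks i = v_0 → v_1 → … → v_2 = j of Σ_t A[v_t][v_{t+1}]. For example, for (i, j) = (0, 1) we minimise over 2 possible intermediate vertex sequences; the minimum is 3, attained along the walk 0 → 0 → 1.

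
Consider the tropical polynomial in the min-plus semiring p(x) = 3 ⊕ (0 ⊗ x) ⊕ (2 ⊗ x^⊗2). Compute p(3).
p(3) = 3

A tropical monomial a ⊗ x^⊗i evaluates to a + i · x. Evaluating each term at x = 3:
  Term 0 contributes 3 + 0 · 3 = 3
  Term 1 contributes 0 + 1 · 3 = 3
  Term 2 contributes 2 + 2 · 3 = 8
p(3) = ⊕ of these = min[3, 3, 8] = 3.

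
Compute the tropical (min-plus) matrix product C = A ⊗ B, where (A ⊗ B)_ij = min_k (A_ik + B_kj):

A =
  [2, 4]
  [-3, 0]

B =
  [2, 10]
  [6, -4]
A ⊗ B =
  [4, 0]
  [-1, -4]

Apply the min-plus product entry-by-entry:
  C[0][0] = min over k of (A[0][0] + B[0][0] = 2 + 2 = 4, A[0][1] + B[1][0] = 4 + 6 = 10) = 4 (attained at k = 0)
  C[0][1] = min over k of (A[0][0] + B[0][1] = 2 + 10 = 12, A[0][1] + B[1][1] = 4 + -4 = 0) = 0 (attained at k = 1)
  C[1][0] = min over k of (A[1][0] + B[0][0] = -3 + 2 = -1, A[1][1] + B[1][0] = 0 + 6 = 6) = -1 (attained at k = 0)
  C[1][1] = min over k of (A[1][0] + B[0][1] = -3 + 10 = 7, A[1][1] + B[1][1] = 0 + -4 = -4) = -4 (attained at k = 1)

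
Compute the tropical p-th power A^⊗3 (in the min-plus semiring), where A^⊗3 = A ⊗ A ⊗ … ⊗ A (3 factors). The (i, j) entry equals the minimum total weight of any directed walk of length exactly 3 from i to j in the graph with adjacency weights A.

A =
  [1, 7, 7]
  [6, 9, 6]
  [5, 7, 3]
A^⊗3 =
  [3, 9, 9]
  [8, 14, 12]
  [7, 13, 9]

Each entry (A^⊗3)_ij equals the minimum over all length-3 walks i = v_0 → v_1 → … → v_3 = j of Σ_t A[v_t][v_{t+1}]. For example, for (i, j) = (0, 2) we minimise over 9 possible intermediate vertex sequences; the minimum is 9, attained along the walk 0 → 0 → 0 → 2.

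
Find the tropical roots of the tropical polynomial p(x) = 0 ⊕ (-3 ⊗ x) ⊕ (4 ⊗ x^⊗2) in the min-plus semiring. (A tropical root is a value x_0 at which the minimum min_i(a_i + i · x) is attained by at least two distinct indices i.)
Roots: {-7, 3}

Each tropical root is a break point of the lower envelope of the lines y = a_i + i · x (there are 3 lines, with slopes 0, 1, ..., 2). Only the lines that attain the minimum somewhere contribute to roots; other lines are dominated. Here the surviving (envelope) indices are i = 2, i = 1, i = 0.
Intersections between consecutive envelope lines give the roots: for adjacent envelope indices i < j the intersection is x = (a_i − a_j) / (j − i). Reading off the sorted break points: {-7, 3}.
Verification: at each break x_0, at least two indices attain the minimum of min_i(a_i + i · x_0).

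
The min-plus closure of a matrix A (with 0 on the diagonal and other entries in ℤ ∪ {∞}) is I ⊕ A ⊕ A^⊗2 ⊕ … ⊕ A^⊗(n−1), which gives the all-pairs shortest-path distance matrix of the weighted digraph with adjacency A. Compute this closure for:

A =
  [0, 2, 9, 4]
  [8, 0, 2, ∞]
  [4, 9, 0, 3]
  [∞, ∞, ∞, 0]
Closure =
  [0, 2, 4, 4]
  [6, 0, 2, 5]
  [4, 6, 0, 3]
  [∞, ∞, ∞, 0]

This is the Floyd-Warshall all-pairs shortest-path computation. For each intermediate vertex k = 0, 1, …, 3, update dist[i][j] ← min(dist[i][j], dist[i][k] + dist[k][j]). The final matrix gives, for each (i, j), the minimum total weight of any directed path from i to j (possibly empty when i = j).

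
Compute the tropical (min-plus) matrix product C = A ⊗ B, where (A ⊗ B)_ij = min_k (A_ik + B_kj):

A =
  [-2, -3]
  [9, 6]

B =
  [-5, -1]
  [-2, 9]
A ⊗ B =
  [-7, -3]
  [4, 8]

Apply the min-plus product entry-by-entry:
  C[0][0] = min over k of (A[0][0] + B[0][0] = -2 + -5 = -7, A[0][1] + B[1][0] = -3 + -2 = -5) = -7 (attained at k = 0)
  C[0][1] = min over k of (A[0][0] + B[0][1] = -2 + -1 = -3, A[0][1] + B[1][1] = -3 + 9 = 6) = -3 (attained at k = 0)
  C[1][0] = min over k of (A[1][0] + B[0][0] = 9 + -5 = 4, A[1][1] + B[1][0] = 6 + -2 = 4) = 4 (attained at k = 0)
  C[1][1] = min over k of (A[1][0] + B[0][1] = 9 + -1 = 8, A[1][1] + B[1][1] = 6 + 9 = 15) = 8 (attained at k = 0)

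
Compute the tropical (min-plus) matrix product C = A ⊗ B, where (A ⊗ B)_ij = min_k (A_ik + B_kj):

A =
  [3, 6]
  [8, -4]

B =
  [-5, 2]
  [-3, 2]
A ⊗ B =
  [-2, 5]
  [-7, -2]

Apply the min-plus product entry-by-entry:
  C[0][0] = min over k of (A[0][0] + B[0][0] = 3 + -5 = -2, A[0][1] + B[1][0] = 6 + -3 = 3) = -2 (attained at k = 0)
  C[0][1] = min over k of (A[0][0] + B[0][1] = 3 + 2 = 5, A[0][1] + B[1][1] = 6 + 2 = 8) = 5 (attained at k = 0)
  C[1][0] = min over k of (A[1][0] + B[0][0] = 8 + -5 = 3, A[1][1] + B[1][0] = -4 + -3 = -7) = -7 (attained at k = 1)
  C[1][1] = min over k of (A[1][0] + B[0][1] = 8 + 2 = 10, A[1][1] + B[1][1] = -4 + 2 = -2) = -2 (attained at k = 1)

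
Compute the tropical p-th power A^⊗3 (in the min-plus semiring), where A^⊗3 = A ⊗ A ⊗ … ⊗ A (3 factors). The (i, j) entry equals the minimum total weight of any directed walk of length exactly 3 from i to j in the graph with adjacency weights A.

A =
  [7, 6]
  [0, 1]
A^⊗3 =
  [7, 8]
  [2, 3]

Each entry (A^⊗3)_ij equals the minimum over all length-3 walks i = v_0 → v_1 → … → v_3 = j of Σ_t A[v_t][v_{t+1}]. For example, for (i, j) = (0, 1) we minimise over 4 possible intermediate vertex sequences; the minimum is 8, attained along the walk 0 → 1 → 1 → 1.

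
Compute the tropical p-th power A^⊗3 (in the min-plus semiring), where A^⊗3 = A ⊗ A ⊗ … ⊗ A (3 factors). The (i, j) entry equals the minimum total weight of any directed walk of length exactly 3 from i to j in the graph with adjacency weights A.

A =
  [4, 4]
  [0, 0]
A^⊗3 =
  [4, 4]
  [0, 0]

Each entry (A^⊗3)_ij equals the minimum over all length-3 walks i = v_0 → v_1 → … → v_3 = j of Σ_t A[v_t][v_{t+1}]. For example, for (i, j) = (0, 1) we minimise over 4 possible intermediate vertex sequences; the minimum is 4, attained along the walk 0 → 1 → 1 → 1.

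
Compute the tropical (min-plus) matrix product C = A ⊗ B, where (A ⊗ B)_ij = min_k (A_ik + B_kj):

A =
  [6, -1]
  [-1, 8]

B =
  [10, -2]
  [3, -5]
A ⊗ B =
  [2, -6]
  [9, -3]

Apply the min-plus product entry-by-entry:
  C[0][0] = min over k of (A[0][0] + B[0][0] = 6 + 10 = 16, A[0][1] + B[1][0] = -1 + 3 = 2) = 2 (attained at k = 1)
  C[0][1] = min over k of (A[0][0] + B[0][1] = 6 + -2 = 4, A[0][1] + B[1][1] = -1 + -5 = -6) = -6 (attained at k = 1)
  C[1][0] = min over k of (A[1][0] + B[0][0] = -1 + 10 = 9, A[1][1] + B[1][0] = 8 + 3 = 11) = 9 (attained at k = 0)
  C[1][1] = min over k of (A[1][0] + B[0][1] = -1 + -2 = -3, A[1][1] + B[1][1] = 8 + -5 = 3) = -3 (attained at k = 0)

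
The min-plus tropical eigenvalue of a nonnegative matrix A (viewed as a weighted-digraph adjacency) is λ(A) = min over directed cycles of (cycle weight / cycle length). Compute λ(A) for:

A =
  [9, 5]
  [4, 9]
λ(A) = 9/2

Enumerate directed cycles and compute their means (weight / length). Sample:
  cycle 0 → 0: weight = 9, length = 1, mean = 9/1 ≈ 9.000
  cycle 1 → 1: weight = 9, length = 1, mean = 9/1 ≈ 9.000
  cycle 0 → 1 → 0: weight = 9, length = 2, mean = 9/2 ≈ 4.500
  cycle 1 → 0 → 1: weight = 9, length = 2, mean = 9/2 ≈ 4.500
Minimum mean = 4.500, attained e.g. along the cycle 0 → 1 → 0 with weight 9 and length 2. So λ(A) = 9/2 = 9/2.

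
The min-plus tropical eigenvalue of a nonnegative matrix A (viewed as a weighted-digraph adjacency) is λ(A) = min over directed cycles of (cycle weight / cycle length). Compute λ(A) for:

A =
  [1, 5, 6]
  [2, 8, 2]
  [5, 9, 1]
λ(A) = 1

Enumerate directed cycles and compute their means (weight / length). Sample:
  cycle 0 → 0: weight = 1, length = 1, mean = 1/1 ≈ 1.000
  cycle 1 → 1: weight = 8, length = 1, mean = 8/1 ≈ 8.000
  cycle 2 → 2: weight = 1, length = 1, mean = 1/1 ≈ 1.000
  cycle 0 → 1 → 0: weight = 7, length = 2, mean = 7/2 ≈ 3.500
  cycle 0 → 2 → 0: weight = 11, length = 2, mean = 11/2 ≈ 5.500
  cycle 1 → 0 → 1: weight = 7, length = 2, mean = 7/2 ≈ 3.500
Minimum mean = 1.000, attained e.g. along the cycle 0 → 0 with weight 1 and length 1. So λ(A) = 1/1 = 1.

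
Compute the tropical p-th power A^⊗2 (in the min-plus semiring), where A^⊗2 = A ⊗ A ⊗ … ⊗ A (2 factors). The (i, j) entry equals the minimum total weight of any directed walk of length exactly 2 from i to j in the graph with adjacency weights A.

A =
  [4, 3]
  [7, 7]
A^⊗2 =
  [8, 7]
  [11, 10]

Each entry (A^⊗2)_ij equals the minimum over all length-2 walks i = v_0 → v_1 → … → v_2 = j of Σ_t A[v_t][v_{t+1}]. For example, for (i, j) = (0, 1) we minimise over 2 possible intermediate vertex sequences; the minimum is 7, attained along the walk 0 → 0 → 1.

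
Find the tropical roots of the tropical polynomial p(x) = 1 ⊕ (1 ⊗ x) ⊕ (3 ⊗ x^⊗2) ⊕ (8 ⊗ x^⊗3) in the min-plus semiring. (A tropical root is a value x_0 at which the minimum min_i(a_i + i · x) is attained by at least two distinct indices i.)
Roots: {-5, -2, 0}

Each tropical root is a break point of the lower envelope of the lines y = a_i + i · x (there are 4 lines, with slopes 0, 1, ..., 3). Only the lines that attain the minimum somewhere contribute to roots; other lines are dominated. Here the surviving (envelope) indices are i = 3, i = 2, i = 1, i = 0.
Intersections between consecutive envelope lines give the roots: for adjacent envelope indices i < j the intersection is x = (a_i − a_j) / (j − i). Reading off the sorted break points: {-5, -2, 0}.
Verification: at each break x_0, at least two indices attain the minimum of min_i(a_i + i · x_0).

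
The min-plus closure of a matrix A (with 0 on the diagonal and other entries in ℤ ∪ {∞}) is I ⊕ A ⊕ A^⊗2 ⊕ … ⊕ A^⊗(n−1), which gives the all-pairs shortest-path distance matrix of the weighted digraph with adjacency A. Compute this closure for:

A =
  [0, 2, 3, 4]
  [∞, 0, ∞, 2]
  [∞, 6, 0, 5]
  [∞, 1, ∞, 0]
Closure =
  [0, 2, 3, 4]
  [∞, 0, ∞, 2]
  [∞, 6, 0, 5]
  [∞, 1, ∞, 0]

This is the Floyd-Warshall all-pairs shortest-path computation. For each intermediate vertex k = 0, 1, …, 3, update dist[i][j] ← min(dist[i][j], dist[i][k] + dist[k][j]). The final matrix gives, for each (i, j), the minimum total weight of any directed path from i to j (possibly empty when i = j).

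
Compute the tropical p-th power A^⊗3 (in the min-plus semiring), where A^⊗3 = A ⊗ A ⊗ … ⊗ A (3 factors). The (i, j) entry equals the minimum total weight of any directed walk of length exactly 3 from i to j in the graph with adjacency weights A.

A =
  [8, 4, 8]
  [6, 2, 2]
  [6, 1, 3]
A^⊗3 =
  [12, 7, 8]
  [9, 5, 5]
  [9, 4, 5]

Each entry (A^⊗3)_ij equals the minimum over all length-3 walks i = v_0 → v_1 → … → v_3 = j of Σ_t A[v_t][v_{t+1}]. For example, for (i, j) = (0, 2) we minimise over 9 possible intermediate vertex sequences; the minimum is 8, attained along the walk 0 → 1 → 1 → 2.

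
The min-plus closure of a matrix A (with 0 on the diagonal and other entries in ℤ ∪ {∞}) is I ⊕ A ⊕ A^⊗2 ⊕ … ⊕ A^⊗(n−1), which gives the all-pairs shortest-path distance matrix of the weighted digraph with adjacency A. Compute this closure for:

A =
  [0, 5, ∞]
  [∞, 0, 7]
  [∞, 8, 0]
Closure =
  [0, 5, 12]
  [∞, 0, 7]
  [∞, 8, 0]

This is the Floyd-Warshall all-pairs shortest-path computation. For each intermediate vertex k = 0, 1, …, 2, update dist[i][j] ← min(dist[i][j], dist[i][k] + dist[k][j]). The final matrix gives, for each (i, j), the minimum total weight of any directed path from i to j (possibly empty when i = j).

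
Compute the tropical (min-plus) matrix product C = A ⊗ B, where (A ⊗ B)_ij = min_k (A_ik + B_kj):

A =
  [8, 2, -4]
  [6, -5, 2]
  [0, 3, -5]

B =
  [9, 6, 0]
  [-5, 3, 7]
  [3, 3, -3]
A ⊗ B =
  [-3, -1, -7]
  [-10, -2, -1]
  [-2, -2, -8]

Apply the min-plus product entry-by-entry:
  C[0][0] = min over k of (A[0][0] + B[0][0] = 8 + 9 = 17, A[0][1] + B[1][0] = 2 + -5 = -3, A[0][2] + B[2][0] = -4 + 3 = -1) = -3 (attained at k = 1)
  C[0][1] = min over k of (A[0][0] + B[0][1] = 8 + 6 = 14, A[0][1] + B[1][1] = 2 + 3 = 5, A[0][2] + B[2][1] = -4 + 3 = -1) = -1 (attained at k = 2)
  C[0][2] = min over k of (A[0][0] + B[0][2] = 8 + 0 = 8, A[0][1] + B[1][2] = 2 + 7 = 9, A[0][2] + B[2][2] = -4 + -3 = -7) = -7 (attained at k = 2)
  C[1][0] = min over k of (A[1][0] + B[0][0] = 6 + 9 = 15, A[1][1] + B[1][0] = -5 + -5 = -10, A[1][2] + B[2][0] = 2 + 3 = 5) = -10 (attained at k = 1)
  C[1][1] = min over k of (A[1][0] + B[0][1] = 6 + 6 = 12, A[1][1] + B[1][1] = -5 + 3 = -2, A[1][2] + B[2][1] = 2 + 3 = 5) = -2 (attained at k = 1)
  C[1][2] = min over k of (A[1][0] + B[0][2] = 6 + 0 = 6, A[1][1] + B[1][2] = -5 + 7 = 2, A[1][2] + B[2][2] = 2 + -3 = -1) = -1 (attained at k = 2)
  C[2][0] = min over k of (A[2][0] + B[0][0] = 0 + 9 = 9, A[2][1] + B[1][0] = 3 + -5 = -2, A[2][2] + B[2][0] = -5 + 3 = -2) = -2 (attained at k = 1)
  C[2][1] = min over k of (A[2][0] + B[0][1] = 0 + 6 = 6, A[2][1] + B[1][1] = 3 + 3 = 6, A[2][2] + B[2][1] = -5 + 3 = -2) = -2 (attained at k = 2)
  C[2][2] = min over k of (A[2][0] + B[0][2] = 0 + 0 = 0, A[2][1] + B[1][2] = 3 + 7 = 10, A[2][2] + B[2][2] = -5 + -3 = -8) = -8 (attained at k = 2)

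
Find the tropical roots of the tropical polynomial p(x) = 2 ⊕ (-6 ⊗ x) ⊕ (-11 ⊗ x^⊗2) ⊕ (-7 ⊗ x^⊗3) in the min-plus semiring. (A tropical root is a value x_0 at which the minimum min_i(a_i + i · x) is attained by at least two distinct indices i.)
Roots: {-4, 5, 8}

Each tropical root is a break point of the lower envelope of the lines y = a_i + i · x (there are 4 lines, with slopes 0, 1, ..., 3). Only the lines that attain the minimum somewhere contribute to roots; other lines are dominated. Here the surviving (envelope) indices are i = 3, i = 2, i = 1, i = 0.
Intersections between consecutive envelope lines give the roots: for adjacent envelope indices i < j the intersection is x = (a_i − a_j) / (j − i). Reading off the sorted break points: {-4, 5, 8}.
Verification: at each break x_0, at least two indices attain the minimum of min_i(a_i + i · x_0).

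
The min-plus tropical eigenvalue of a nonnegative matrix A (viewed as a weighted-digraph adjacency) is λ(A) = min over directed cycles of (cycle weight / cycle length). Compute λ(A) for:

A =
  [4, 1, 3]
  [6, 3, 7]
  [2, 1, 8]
λ(A) = 5/2

Enumerate directed cycles and compute their means (weight / length). Sample:
  cycle 0 → 0: weight = 4, length = 1, mean = 4/1 ≈ 4.000
  cycle 1 → 1: weight = 3, length = 1, mean = 3/1 ≈ 3.000
  cycle 2 → 2: weight = 8, length = 1, mean = 8/1 ≈ 8.000
  cycle 0 → 1 → 0: weight = 7, length = 2, mean = 7/2 ≈ 3.500
  cycle 0 → 2 → 0: weight = 5, length = 2, mean = 5/2 ≈ 2.500
  cycle 1 → 0 → 1: weight = 7, length = 2, mean = 7/2 ≈ 3.500
Minimum mean = 2.500, attained e.g. along the cycle 0 → 2 → 0 with weight 5 and length 2. So λ(A) = 5/2 = 5/2.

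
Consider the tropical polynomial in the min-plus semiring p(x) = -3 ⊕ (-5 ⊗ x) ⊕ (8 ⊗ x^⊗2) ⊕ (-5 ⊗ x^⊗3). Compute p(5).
p(5) = -3

A tropical monomial a ⊗ x^⊗i evaluates to a + i · x. Evaluating each term at x = 5:
  Term 0 contributes -3 + 0 · 5 = -3
  Term 1 contributes -5 + 1 · 5 = 0
  Term 2 contributes 8 + 2 · 5 = 18
  Term 3 contributes -5 + 3 · 5 = 10
p(5) = ⊕ of these = min[-3, 0, 18, 10] = -3.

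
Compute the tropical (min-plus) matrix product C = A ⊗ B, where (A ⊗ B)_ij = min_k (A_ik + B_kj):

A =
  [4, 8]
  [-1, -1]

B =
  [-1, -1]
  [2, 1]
A ⊗ B =
  [3, 3]
  [-2, -2]

Apply the min-plus product entry-by-entry:
  C[0][0] = min over k of (A[0][0] + B[0][0] = 4 + -1 = 3, A[0][1] + B[1][0] = 8 + 2 = 10) = 3 (attained at k = 0)
  C[0][1] = min over k of (A[0][0] + B[0][1] = 4 + -1 = 3, A[0][1] + B[1][1] = 8 + 1 = 9) = 3 (attained at k = 0)
  C[1][0] = min over k of (A[1][0] + B[0][0] = -1 + -1 = -2, A[1][1] + B[1][0] = -1 + 2 = 1) = -2 (attained at k = 0)
  C[1][1] = min over k of (A[1][0] + B[0][1] = -1 + -1 = -2, A[1][1] + B[1][1] = -1 + 1 = 0) = -2 (attained at k = 0)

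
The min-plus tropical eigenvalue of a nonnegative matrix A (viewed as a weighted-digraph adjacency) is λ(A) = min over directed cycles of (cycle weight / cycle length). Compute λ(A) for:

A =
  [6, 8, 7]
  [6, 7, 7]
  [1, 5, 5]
λ(A) = 4

Enumerate directed cycles and compute their means (weight / length). Sample:
  cycle 0 → 0: weight = 6, length = 1, mean = 6/1 ≈ 6.000
  cycle 1 → 1: weight = 7, length = 1, mean = 7/1 ≈ 7.000
  cycle 2 → 2: weight = 5, length = 1, mean = 5/1 ≈ 5.000
  cycle 0 → 1 → 0: weight = 14, length = 2, mean = 14/2 ≈ 7.000
  cycle 0 → 2 → 0: weight = 8, length = 2, mean = 8/2 ≈ 4.000
  cycle 1 → 0 → 1: weight = 14, length = 2, mean = 14/2 ≈ 7.000
Minimum mean = 4.000, attained e.g. along the cycle 0 → 2 → 0 with weight 8 and length 2. So λ(A) = 8/2 = 4.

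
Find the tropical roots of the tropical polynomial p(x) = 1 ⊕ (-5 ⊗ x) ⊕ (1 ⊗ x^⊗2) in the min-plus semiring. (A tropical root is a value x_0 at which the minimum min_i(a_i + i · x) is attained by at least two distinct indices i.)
Roots: {-6, 6}

Each tropical root is a break point of the lower envelope of the lines y = a_i + i · x (there are 3 lines, with slopes 0, 1, ..., 2). Only the lines that attain the minimum somewhere contribute to roots; other lines are dominated. Here the surviving (envelope) indices are i = 2, i = 1, i = 0.
Intersections between consecutive envelope lines give the roots: for adjacent envelope indices i < j the intersection is x = (a_i − a_j) / (j − i). Reading off the sorted break points: {-6, 6}.
Verification: at each break x_0, at least two indices attain the minimum of min_i(a_i + i · x_0).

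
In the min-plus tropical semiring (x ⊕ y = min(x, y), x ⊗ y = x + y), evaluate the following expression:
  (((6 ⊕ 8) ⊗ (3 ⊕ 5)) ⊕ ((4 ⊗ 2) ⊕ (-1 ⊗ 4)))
(((6 ⊕ 8) ⊗ (3 ⊕ 5)) ⊕ ((4 ⊗ 2) ⊕ (-1 ⊗ 4))) = 3

Expand innermost to outermost. Recall ⊕ takes the minimum of its arguments and ⊗ takes their sum. Working out the expression (((6 ⊕ 8) ⊗ (3 ⊕ 5)) ⊕ ((4 ⊗ 2) ⊕ (-1 ⊗ 4))) gives 3.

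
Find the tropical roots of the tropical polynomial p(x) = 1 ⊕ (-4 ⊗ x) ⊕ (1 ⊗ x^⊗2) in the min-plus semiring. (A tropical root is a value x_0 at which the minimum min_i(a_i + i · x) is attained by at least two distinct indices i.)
Roots: {-5, 5}

Each tropical root is a break point of the lower envelope of the lines y = a_i + i · x (there are 3 lines, with slopes 0, 1, ..., 2). Only the lines that attain the minimum somewhere contribute to roots; other lines are dominated. Here the surviving (envelope) indices are i = 2, i = 1, i = 0.
Intersections between consecutive envelope lines give the roots: for adjacent envelope indices i < j the intersection is x = (a_i − a_j) / (j − i). Reading off the sorted break points: {-5, 5}.
Verification: at each break x_0, at least two indices attain the minimum of min_i(a_i + i · x_0).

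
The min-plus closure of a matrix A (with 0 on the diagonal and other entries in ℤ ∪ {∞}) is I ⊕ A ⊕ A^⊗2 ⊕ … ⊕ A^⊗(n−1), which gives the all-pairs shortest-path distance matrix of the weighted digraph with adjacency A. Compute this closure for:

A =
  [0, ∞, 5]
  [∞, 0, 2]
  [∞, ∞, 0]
Closure =
  [0, ∞, 5]
  [∞, 0, 2]
  [∞, ∞, 0]

This is the Floyd-Warshall all-pairs shortest-path computation. For each intermediate vertex k = 0, 1, …, 2, update dist[i][j] ← min(dist[i][j], dist[i][k] + dist[k][j]). The final matrix gives, for each (i, j), the minimum total weight of any directed path from i to j (possibly empty when i = j).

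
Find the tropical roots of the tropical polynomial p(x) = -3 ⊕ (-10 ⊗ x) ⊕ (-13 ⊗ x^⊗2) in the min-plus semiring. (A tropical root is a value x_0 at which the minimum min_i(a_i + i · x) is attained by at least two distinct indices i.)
Roots: {3, 7}

Each tropical root is a break point of the lower envelope of the lines y = a_i + i · x (there are 3 lines, with slopes 0, 1, ..., 2). Only the lines that attain the minimum somewhere contribute to roots; other lines are dominated. Here the surviving (envelope) indices are i = 2, i = 1, i = 0.
Intersections between consecutive envelope lines give the roots: for adjacent envelope indices i < j the intersection is x = (a_i − a_j) / (j − i). Reading off the sorted break points: {3, 7}.
Verification: at each break x_0, at least two indices attain the minimum of min_i(a_i + i · x_0).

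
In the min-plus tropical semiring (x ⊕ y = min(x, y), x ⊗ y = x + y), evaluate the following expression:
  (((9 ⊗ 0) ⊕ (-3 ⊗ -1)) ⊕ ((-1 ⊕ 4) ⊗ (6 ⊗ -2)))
(((9 ⊗ 0) ⊕ (-3 ⊗ -1)) ⊕ ((-1 ⊕ 4) ⊗ (6 ⊗ -2))) = -4

Expand innermost to outermost. Recall ⊕ takes the minimum of its arguments and ⊗ takes their sum. Working out the expression (((9 ⊗ 0) ⊕ (-3 ⊗ -1)) ⊕ ((-1 ⊕ 4) ⊗ (6 ⊗ -2))) gives -4.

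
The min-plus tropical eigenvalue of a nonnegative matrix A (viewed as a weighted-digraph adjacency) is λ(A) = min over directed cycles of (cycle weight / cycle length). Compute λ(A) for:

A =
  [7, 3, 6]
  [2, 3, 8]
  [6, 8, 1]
λ(A) = 1

Enumerate directed cycles and compute their means (weight / length). Sample:
  cycle 0 → 0: weight = 7, length = 1, mean = 7/1 ≈ 7.000
  cycle 1 → 1: weight = 3, length = 1, mean = 3/1 ≈ 3.000
  cycle 2 → 2: weight = 1, length = 1, mean = 1/1 ≈ 1.000
  cycle 0 → 1 → 0: weight = 5, length = 2, mean = 5/2 ≈ 2.500
  cycle 0 → 2 → 0: weight = 12, length = 2, mean = 12/2 ≈ 6.000
  cycle 1 → 0 → 1: weight = 5, length = 2, mean = 5/2 ≈ 2.500
Minimum mean = 1.000, attained e.g. along the cycle 2 → 2 with weight 1 and length 1. So λ(A) = 1/1 = 1.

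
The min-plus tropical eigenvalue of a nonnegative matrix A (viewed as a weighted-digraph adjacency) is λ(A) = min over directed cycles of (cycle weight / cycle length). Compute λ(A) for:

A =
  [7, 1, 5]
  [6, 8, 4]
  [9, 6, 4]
λ(A) = 7/2

Enumerate directed cycles and compute their means (weight / length). Sample:
  cycle 0 → 0: weight = 7, length = 1, mean = 7/1 ≈ 7.000
  cycle 1 → 1: weight = 8, length = 1, mean = 8/1 ≈ 8.000
  cycle 2 → 2: weight = 4, length = 1, mean = 4/1 ≈ 4.000
  cycle 0 → 1 → 0: weight = 7, length = 2, mean = 7/2 ≈ 3.500
  cycle 0 → 2 → 0: weight = 14, length = 2, mean = 14/2 ≈ 7.000
  cycle 1 → 0 → 1: weight = 7, length = 2, mean = 7/2 ≈ 3.500
Minimum mean = 3.500, attained e.g. along the cycle 0 → 1 → 0 with weight 7 and length 2. So λ(A) = 7/2 = 7/2.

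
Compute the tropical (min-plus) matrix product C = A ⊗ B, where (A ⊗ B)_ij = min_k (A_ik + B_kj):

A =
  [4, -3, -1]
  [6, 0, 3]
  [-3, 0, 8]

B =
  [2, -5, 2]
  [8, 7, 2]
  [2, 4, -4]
A ⊗ B =
  [1, -1, -5]
  [5, 1, -1]
  [-1, -8, -1]

Apply the min-plus product entry-by-entry:
  C[0][0] = min over k of (A[0][0] + B[0][0] = 4 + 2 = 6, A[0][1] + B[1][0] = -3 + 8 = 5, A[0][2] + B[2][0] = -1 + 2 = 1) = 1 (attained at k = 2)
  C[0][1] = min over k of (A[0][0] + B[0][1] = 4 + -5 = -1, A[0][1] + B[1][1] = -3 + 7 = 4, A[0][2] + B[2][1] = -1 + 4 = 3) = -1 (attained at k = 0)
  C[0][2] = min over k of (A[0][0] + B[0][2] = 4 + 2 = 6, A[0][1] + B[1][2] = -3 + 2 = -1, A[0][2] + B[2][2] = -1 + -4 = -5) = -5 (attained at k = 2)
  C[1][0] = min over k of (A[1][0] + B[0][0] = 6 + 2 = 8, A[1][1] + B[1][0] = 0 + 8 = 8, A[1][2] + B[2][0] = 3 + 2 = 5) = 5 (attained at k = 2)
  C[1][1] = min over k of (A[1][0] + B[0][1] = 6 + -5 = 1, A[1][1] + B[1][1] = 0 + 7 = 7, A[1][2] + B[2][1] = 3 + 4 = 7) = 1 (attained at k = 0)
  C[1][2] = min over k of (A[1][0] + B[0][2] = 6 + 2 = 8, A[1][1] + B[1][2] = 0 + 2 = 2, A[1][2] + B[2][2] = 3 + -4 = -1) = -1 (attained at k = 2)
  C[2][0] = min over k of (A[2][0] + B[0][0] = -3 + 2 = -1, A[2][1] + B[1][0] = 0 + 8 = 8, A[2][2] + B[2][0] = 8 + 2 = 10) = -1 (attained at k = 0)
  C[2][1] = min over k of (A[2][0] + B[0][1] = -3 + -5 = -8, A[2][1] + B[1][1] = 0 + 7 = 7, A[2][2] + B[2][1] = 8 + 4 = 12) = -8 (attained at k = 0)
  C[2][2] = min over k of (A[2][0] + B[0][2] = -3 + 2 = -1, A[2][1] + B[1][2] = 0 + 2 = 2, A[2][2] + B[2][2] = 8 + -4 = 4) = -1 (attained at k = 0)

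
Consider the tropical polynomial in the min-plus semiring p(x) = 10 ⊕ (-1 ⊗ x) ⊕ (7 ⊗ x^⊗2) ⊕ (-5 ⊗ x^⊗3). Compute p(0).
p(0) = -5

A tropical monomial a ⊗ x^⊗i evaluates to a + i · x. Evaluating each term at x = 0:
  Term 0 contributes 10 + 0 · 0 = 10
  Term 1 contributes -1 + 1 · 0 = -1
  Term 2 contributes 7 + 2 · 0 = 7
  Term 3 contributes -5 + 3 · 0 = -5
p(0) = ⊕ of these = min[10, -1, 7, -5] = -5.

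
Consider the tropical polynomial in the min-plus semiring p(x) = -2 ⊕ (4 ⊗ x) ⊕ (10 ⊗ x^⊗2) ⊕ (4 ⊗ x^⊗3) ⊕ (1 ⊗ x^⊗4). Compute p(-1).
p(-1) = -3

A tropical monomial a ⊗ x^⊗i evaluates to a + i · x. Evaluating each term at x = -1:
  Term 0 contributes -2 + 0 · -1 = -2
  Term 1 contributes 4 + 1 · -1 = 3
  Term 2 contributes 10 + 2 · -1 = 8
  Term 3 contributes 4 + 3 · -1 = 1
  Term 4 contributes 1 + 4 · -1 = -3
p(-1) = ⊕ of these = min[-2, 3, 8, 1, -3] = -3.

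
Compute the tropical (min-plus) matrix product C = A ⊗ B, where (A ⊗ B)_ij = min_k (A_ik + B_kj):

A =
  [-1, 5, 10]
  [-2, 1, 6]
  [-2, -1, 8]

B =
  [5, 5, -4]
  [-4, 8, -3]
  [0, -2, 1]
A ⊗ B =
  [1, 4, -5]
  [-3, 3, -6]
  [-5, 3, -6]

Apply the min-plus product entry-by-entry:
  C[0][0] = min over k of (A[0][0] + B[0][0] = -1 + 5 = 4, A[0][1] + B[1][0] = 5 + -4 = 1, A[0][2] + B[2][0] = 10 + 0 = 10) = 1 (attained at k = 1)
  C[0][1] = min over k of (A[0][0] + B[0][1] = -1 + 5 = 4, A[0][1] + B[1][1] = 5 + 8 = 13, A[0][2] + B[2][1] = 10 + -2 = 8) = 4 (attained at k = 0)
  C[0][2] = min over k of (A[0][0] + B[0][2] = -1 + -4 = -5, A[0][1] + B[1][2] = 5 + -3 = 2, A[0][2] + B[2][2] = 10 + 1 = 11) = -5 (attained at k = 0)
  C[1][0] = min over k of (A[1][0] + B[0][0] = -2 + 5 = 3, A[1][1] + B[1][0] = 1 + -4 = -3, A[1][2] + B[2][0] = 6 + 0 = 6) = -3 (attained at k = 1)
  C[1][1] = min over k of (A[1][0] + B[0][1] = -2 + 5 = 3, A[1][1] + B[1][1] = 1 + 8 = 9, A[1][2] + B[2][1] = 6 + -2 = 4) = 3 (attained at k = 0)
  C[1][2] = min over k of (A[1][0] + B[0][2] = -2 + -4 = -6, A[1][1] + B[1][2] = 1 + -3 = -2, A[1][2] + B[2][2] = 6 + 1 = 7) = -6 (attained at k = 0)
  C[2][0] = min over k of (A[2][0] + B[0][0] = -2 + 5 = 3, A[2][1] + B[1][0] = -1 + -4 = -5, A[2][2] + B[2][0] = 8 + 0 = 8) = -5 (attained at k = 1)
  C[2][1] = min over k of (A[2][0] + B[0][1] = -2 + 5 = 3, A[2][1] + B[1][1] = -1 + 8 = 7, A[2][2] + B[2][1] = 8 + -2 = 6) = 3 (attained at k = 0)
  C[2][2] = min over k of (A[2][0] + B[0][2] = -2 + -4 = -6, A[2][1] + B[1][2] = -1 + -3 = -4, A[2][2] + B[2][2] = 8 + 1 = 9) = -6 (attained at k = 0)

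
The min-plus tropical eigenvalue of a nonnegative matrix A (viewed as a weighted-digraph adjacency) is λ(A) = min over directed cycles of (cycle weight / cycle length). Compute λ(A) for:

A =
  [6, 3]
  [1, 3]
λ(A) = 2

Enumerate directed cycles and compute their means (weight / length). Sample:
  cycle 0 → 0: weight = 6, length = 1, mean = 6/1 ≈ 6.000
  cycle 1 → 1: weight = 3, length = 1, mean = 3/1 ≈ 3.000
  cycle 0 → 1 → 0: weight = 4, length = 2, mean = 4/2 ≈ 2.000
  cycle 1 → 0 → 1: weight = 4, length = 2, mean = 4/2 ≈ 2.000
Minimum mean = 2.000, attained e.g. along the cycle 0 → 1 → 0 with weight 4 and length 2. So λ(A) = 4/2 = 2.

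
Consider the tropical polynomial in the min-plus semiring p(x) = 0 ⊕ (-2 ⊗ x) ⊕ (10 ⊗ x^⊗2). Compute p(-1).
p(-1) = -3

A tropical monomial a ⊗ x^⊗i evaluates to a + i · x. Evaluating each term at x = -1:
  Term 0 contributes 0 + 0 · -1 = 0
  Term 1 contributes -2 + 1 · -1 = -3
  Term 2 contributes 10 + 2 · -1 = 8
p(-1) = ⊕ of these = min[0, -3, 8] = -3.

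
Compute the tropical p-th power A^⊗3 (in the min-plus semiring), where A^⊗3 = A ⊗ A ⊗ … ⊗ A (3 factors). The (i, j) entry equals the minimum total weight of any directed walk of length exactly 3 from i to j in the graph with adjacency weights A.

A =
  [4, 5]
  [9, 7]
A^⊗3 =
  [12, 13]
  [17, 18]

Each entry (A^⊗3)_ij equals the minimum over all length-3 walks i = v_0 → v_1 → … → v_3 = j of Σ_t A[v_t][v_{t+1}]. For example, for (i, j) = (0, 1) we minimise over 4 possible intermediate vertex sequences; the minimum is 13, attained along the walk 0 → 0 → 0 → 1.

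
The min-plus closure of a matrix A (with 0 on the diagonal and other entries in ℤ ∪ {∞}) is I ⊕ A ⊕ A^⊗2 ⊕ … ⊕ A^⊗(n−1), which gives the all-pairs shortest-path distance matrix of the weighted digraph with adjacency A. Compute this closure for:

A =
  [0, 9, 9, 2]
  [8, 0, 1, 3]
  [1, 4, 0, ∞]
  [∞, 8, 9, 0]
Closure =
  [0, 9, 9, 2]
  [2, 0, 1, 3]
  [1, 4, 0, 3]
  [10, 8, 9, 0]

This is the Floyd-Warshall all-pairs shortest-path computation. For each intermediate vertex k = 0, 1, …, 3, update dist[i][j] ← min(dist[i][j], dist[i][k] + dist[k][j]). The final matrix gives, for each (i, j), the minimum total weight of any directed path from i to j (possibly empty when i = j).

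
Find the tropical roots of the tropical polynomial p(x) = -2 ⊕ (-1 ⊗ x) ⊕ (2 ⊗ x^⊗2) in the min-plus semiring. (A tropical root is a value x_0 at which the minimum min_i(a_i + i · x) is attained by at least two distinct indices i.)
Roots: {-3, -1}

Each tropical root is a break point of the lower envelope of the lines y = a_i + i · x (there are 3 lines, with slopes 0, 1, ..., 2). Only the lines that attain the minimum somewhere contribute to roots; other lines are dominated. Here the surviving (envelope) indices are i = 2, i = 1, i = 0.
Intersections between consecutive envelope lines give the roots: for adjacent envelope indices i < j the intersection is x = (a_i − a_j) / (j − i). Reading off the sorted break points: {-3, -1}.
Verification: at each break x_0, at least two indices attain the minimum of min_i(a_i + i · x_0).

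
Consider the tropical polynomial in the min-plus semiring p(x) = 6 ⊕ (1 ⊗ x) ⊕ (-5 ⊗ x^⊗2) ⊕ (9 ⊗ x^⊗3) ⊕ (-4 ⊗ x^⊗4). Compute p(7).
p(7) = 6

A tropical monomial a ⊗ x^⊗i evaluates to a + i · x. Evaluating each term at x = 7:
  Term 0 contributes 6 + 0 · 7 = 6
  Term 1 contributes 1 + 1 · 7 = 8
  Term 2 contributes -5 + 2 · 7 = 9
  Term 3 contributes 9 + 3 · 7 = 30
  Term 4 contributes -4 + 4 · 7 = 24
p(7) = ⊕ of these = min[6, 8, 9, 30, 24] = 6.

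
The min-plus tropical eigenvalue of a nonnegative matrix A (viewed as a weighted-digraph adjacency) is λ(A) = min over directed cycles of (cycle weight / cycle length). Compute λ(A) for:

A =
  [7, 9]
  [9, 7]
λ(A) = 7

Enumerate directed cycles and compute their means (weight / length). Sample:
  cycle 0 → 0: weight = 7, length = 1, mean = 7/1 ≈ 7.000
  cycle 1 → 1: weight = 7, length = 1, mean = 7/1 ≈ 7.000
  cycle 0 → 1 → 0: weight = 18, length = 2, mean = 18/2 ≈ 9.000
  cycle 1 → 0 → 1: weight = 18, length = 2, mean = 18/2 ≈ 9.000
Minimum mean = 7.000, attained e.g. along the cycle 0 → 0 with weight 7 and length 1. So λ(A) = 7/1 = 7.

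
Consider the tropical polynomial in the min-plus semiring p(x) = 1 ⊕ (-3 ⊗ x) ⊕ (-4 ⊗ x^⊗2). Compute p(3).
p(3) = 0

A tropical monomial a ⊗ x^⊗i evaluates to a + i · x. Evaluating each term at x = 3:
  Term 0 contributes 1 + 0 · 3 = 1
  Term 1 contributes -3 + 1 · 3 = 0
  Term 2 contributes -4 + 2 · 3 = 2
p(3) = ⊕ of these = min[1, 0, 2] = 0.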